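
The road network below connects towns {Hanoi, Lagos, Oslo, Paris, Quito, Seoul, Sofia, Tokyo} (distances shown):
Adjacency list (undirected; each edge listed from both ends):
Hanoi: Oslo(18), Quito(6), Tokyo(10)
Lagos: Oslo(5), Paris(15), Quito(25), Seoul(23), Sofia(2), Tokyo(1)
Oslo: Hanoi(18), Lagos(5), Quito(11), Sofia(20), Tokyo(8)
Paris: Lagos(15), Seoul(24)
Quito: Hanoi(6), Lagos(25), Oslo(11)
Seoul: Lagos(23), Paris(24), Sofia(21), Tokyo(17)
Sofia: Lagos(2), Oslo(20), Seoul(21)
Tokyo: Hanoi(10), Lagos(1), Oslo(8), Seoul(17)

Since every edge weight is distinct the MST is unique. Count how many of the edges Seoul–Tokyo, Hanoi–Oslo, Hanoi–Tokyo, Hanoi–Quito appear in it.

Kruskal: consider edges lightest-first.
Lagos–Tokyo (1): add — endpoints in different components.
Lagos–Sofia (2): add — endpoints in different components.
Lagos–Oslo (5): add — endpoints in different components.
Hanoi–Quito (6): add — endpoints in different components.
Oslo–Tokyo (8): skip — Oslo and Tokyo already connected.
Hanoi–Tokyo (10): add — endpoints in different components.
Oslo–Quito (11): skip — Oslo and Quito already connected.
Lagos–Paris (15): add — endpoints in different components.
Seoul–Tokyo (17): add — endpoints in different components.
MST edge set: {Lagos–Tokyo, Lagos–Sofia, Lagos–Oslo, Hanoi–Quito, Hanoi–Tokyo, Lagos–Paris, Seoul–Tokyo}.
Of the listed edges, {Seoul–Tokyo, Hanoi–Tokyo, Hanoi–Quito} are in the MST → 3.

3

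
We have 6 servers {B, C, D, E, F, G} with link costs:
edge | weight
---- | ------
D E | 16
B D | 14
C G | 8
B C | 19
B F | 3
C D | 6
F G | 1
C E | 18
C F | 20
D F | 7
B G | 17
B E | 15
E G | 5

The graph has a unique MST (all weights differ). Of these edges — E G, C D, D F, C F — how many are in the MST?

3

Kruskal: consider edges lightest-first.
F G (1): add — endpoints in different components.
B F (3): add — endpoints in different components.
E G (5): add — endpoints in different components.
C D (6): add — endpoints in different components.
D F (7): add — endpoints in different components.
MST edge set: {F G, B F, E G, C D, D F}.
Of the listed edges, {E G, C D, D F} are in the MST → 3.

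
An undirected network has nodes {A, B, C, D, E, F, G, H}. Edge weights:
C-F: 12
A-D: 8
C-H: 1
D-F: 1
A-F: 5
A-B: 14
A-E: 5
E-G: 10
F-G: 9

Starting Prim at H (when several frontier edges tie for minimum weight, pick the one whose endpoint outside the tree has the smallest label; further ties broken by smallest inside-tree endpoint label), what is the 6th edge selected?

Grow the tree from H using Prim:
Step 1: frontier [C-H 1] → take C-H (1); add C.
Step 2: frontier [C-F 12] → take C-F (12); add F.
Step 3: frontier [D-F 1, A-F 5, F-G 9] → take D-F (1); add D.
Step 4: frontier [A-D 8, A-F 5, F-G 9] → take A-F (5); add A.
Step 5: frontier [A-E 5, A-B 14, F-G 9] → take A-E (5); add E.
Step 6: frontier [A-B 14, E-G 10, F-G 9] → take F-G (9); add G.
Step 7: frontier [A-B 14] → take A-B (14); add B.
The 6th edge added is F-G.

F-G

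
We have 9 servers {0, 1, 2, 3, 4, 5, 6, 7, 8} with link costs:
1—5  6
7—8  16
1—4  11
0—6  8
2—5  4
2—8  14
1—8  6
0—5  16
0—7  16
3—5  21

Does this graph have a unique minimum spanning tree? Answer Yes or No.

No

Sort edges by weight, then run Kruskal:
2—5 (4): add — endpoints in different components.
1—5 (6): add — endpoints in different components.
1—8 (6): add — endpoints in different components.
0—6 (8): add — endpoints in different components.
1—4 (11): add — endpoints in different components.
2—8 (14): skip — 2 and 8 already connected.
0—5 (16): add — endpoints in different components.
0—7 (16): add — endpoints in different components.
7—8 (16): skip — 7 and 8 already connected.
3—5 (21): add — endpoints in different components.
Non-tree edge 7—8 has weight 16, equal to the heaviest edge on its tree cycle — swapping gives another MST of the same weight. Not unique.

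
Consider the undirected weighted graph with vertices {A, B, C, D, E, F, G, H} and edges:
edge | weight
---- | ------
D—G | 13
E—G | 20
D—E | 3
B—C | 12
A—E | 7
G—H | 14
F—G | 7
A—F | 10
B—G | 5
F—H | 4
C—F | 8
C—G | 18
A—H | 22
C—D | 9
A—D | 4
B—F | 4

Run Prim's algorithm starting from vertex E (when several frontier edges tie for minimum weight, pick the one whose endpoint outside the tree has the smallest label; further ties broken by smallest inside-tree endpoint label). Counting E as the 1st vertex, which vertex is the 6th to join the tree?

B

Grow the tree from E using Prim:
Step 1: cheapest edge leaving the tree is D—E (3); add D.
Step 2: cheapest edge leaving the tree is A—D (4); add A.
Step 3: cheapest edge leaving the tree is C—D (9); add C.
Step 4: cheapest edge leaving the tree is C—F (8); add F.
Step 5: cheapest edge leaving the tree is B—F (4); add B.
Step 6: cheapest edge leaving the tree is F—H (4); add H.
Step 7: cheapest edge leaving the tree is B—G (5); add G.
Vertex order: E, D, A, C, F, B, H, G. The 6th vertex is B.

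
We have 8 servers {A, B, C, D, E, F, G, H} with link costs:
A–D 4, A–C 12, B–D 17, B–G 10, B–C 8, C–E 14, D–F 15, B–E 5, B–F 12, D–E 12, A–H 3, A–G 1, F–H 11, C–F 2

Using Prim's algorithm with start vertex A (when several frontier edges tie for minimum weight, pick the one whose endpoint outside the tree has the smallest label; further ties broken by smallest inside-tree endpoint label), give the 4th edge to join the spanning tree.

Prim, starting at A.
Step 1: frontier [A–G 1, A–H 3, A–D 4, A–C 12] → take A–G (1); add G.
Step 2: frontier [A–H 3, A–D 4, A–C 12, B–G 10] → take A–H (3); add H.
Step 3: frontier [A–D 4, A–C 12, B–G 10, F–H 11] → take A–D (4); add D.
Step 4: frontier [A–C 12, D–E 12, D–F 15, B–D 17, B–G 10, F–H 11] → take B–G (10); add B.
Step 5: frontier [A–C 12, B–E 5, B–C 8, B–F 12, D–E 12, D–F 15, F–H 11] → take B–E (5); add E.
Step 6: frontier [A–C 12, B–C 8, B–F 12, D–F 15, C–E 14, F–H 11] → take B–C (8); add C.
Step 7: frontier [B–F 12, C–F 2, D–F 15, F–H 11] → take C–F (2); add F.
The 4th edge added is B–G.

B-G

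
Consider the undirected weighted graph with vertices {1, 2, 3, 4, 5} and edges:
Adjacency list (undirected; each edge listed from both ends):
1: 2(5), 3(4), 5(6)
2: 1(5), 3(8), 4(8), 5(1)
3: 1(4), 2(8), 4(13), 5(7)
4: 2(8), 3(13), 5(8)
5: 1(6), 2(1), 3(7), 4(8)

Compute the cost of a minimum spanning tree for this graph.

Kruskal's algorithm — process edges by increasing weight (ties by edge label):
2-5 (1): add. Components now {1} {2,5} {3} {4}
1-3 (4): add. Components now {1,3} {2,5} {4}
1-2 (5): add. Components now {1,2,3,5} {4}
1-5 (6): skip — 1 and 5 already connected.
3-5 (7): skip — 3 and 5 already connected.
2-3 (8): skip — 2 and 3 already connected.
2-4 (8): add. Components now {1,2,3,4,5}
MST edges: 2-5, 1-3, 1-2, 2-4; total weight 1+4+5+8 = 18.

18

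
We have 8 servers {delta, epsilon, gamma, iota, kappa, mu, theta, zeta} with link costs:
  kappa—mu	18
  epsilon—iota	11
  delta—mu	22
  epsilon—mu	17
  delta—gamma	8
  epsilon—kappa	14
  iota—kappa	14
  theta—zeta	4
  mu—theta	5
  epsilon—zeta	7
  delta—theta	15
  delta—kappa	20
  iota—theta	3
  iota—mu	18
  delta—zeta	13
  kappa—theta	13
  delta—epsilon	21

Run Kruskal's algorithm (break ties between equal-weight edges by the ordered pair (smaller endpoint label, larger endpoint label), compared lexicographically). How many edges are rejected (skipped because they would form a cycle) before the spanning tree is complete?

Kruskal's algorithm — process edges by increasing weight (ties by edge label):
iota—theta (3): add — endpoints in different components.
theta—zeta (4): add — endpoints in different components.
mu—theta (5): add — endpoints in different components.
epsilon—zeta (7): add — endpoints in different components.
delta—gamma (8): add — endpoints in different components.
epsilon—iota (11): skip — epsilon and iota already connected.
delta—zeta (13): add — endpoints in different components.
kappa—theta (13): add — endpoints in different components.
Edges rejected before the tree was complete: 1.

1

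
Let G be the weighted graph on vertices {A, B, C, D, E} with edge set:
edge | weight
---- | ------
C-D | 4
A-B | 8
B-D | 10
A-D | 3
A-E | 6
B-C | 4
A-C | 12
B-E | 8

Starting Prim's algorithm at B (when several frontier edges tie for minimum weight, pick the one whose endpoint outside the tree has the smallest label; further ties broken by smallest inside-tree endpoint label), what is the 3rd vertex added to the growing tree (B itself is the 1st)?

Prim's algorithm from B:
Step 1: cheapest edge leaving the tree is B-C (4); add C.
Step 2: cheapest edge leaving the tree is C-D (4); add D.
Step 3: cheapest edge leaving the tree is A-D (3); add A.
Step 4: cheapest edge leaving the tree is A-E (6); add E.
Vertex order: B, C, D, A, E. The 3rd vertex is D.

D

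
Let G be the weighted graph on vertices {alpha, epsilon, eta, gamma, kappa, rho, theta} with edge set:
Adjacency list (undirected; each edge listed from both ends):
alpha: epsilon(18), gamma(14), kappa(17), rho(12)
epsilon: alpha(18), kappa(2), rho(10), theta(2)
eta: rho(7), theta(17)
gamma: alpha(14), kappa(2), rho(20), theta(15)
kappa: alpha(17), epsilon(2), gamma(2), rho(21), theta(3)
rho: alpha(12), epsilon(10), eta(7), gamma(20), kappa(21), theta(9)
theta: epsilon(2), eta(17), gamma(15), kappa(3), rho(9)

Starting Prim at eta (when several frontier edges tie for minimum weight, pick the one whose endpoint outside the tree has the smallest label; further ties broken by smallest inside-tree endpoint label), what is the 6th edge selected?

Prim's algorithm from eta:
Step 1: cheapest edge leaving the tree is eta-rho (7); add rho.
Step 2: cheapest edge leaving the tree is rho-theta (9); add theta.
Step 3: cheapest edge leaving the tree is epsilon-theta (2); add epsilon.
Step 4: cheapest edge leaving the tree is epsilon-kappa (2); add kappa.
Step 5: cheapest edge leaving the tree is gamma-kappa (2); add gamma.
Step 6: cheapest edge leaving the tree is alpha-rho (12); add alpha.
The 6th edge added is alpha-rho.

alpha-rho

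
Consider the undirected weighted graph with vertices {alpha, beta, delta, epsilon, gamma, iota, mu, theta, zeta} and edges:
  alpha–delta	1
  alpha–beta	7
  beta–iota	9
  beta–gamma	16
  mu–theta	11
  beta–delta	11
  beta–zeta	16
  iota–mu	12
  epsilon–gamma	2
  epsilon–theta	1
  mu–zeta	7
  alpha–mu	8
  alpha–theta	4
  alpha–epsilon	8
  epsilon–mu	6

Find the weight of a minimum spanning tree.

Kruskal's algorithm — process edges by increasing weight (ties by edge label):
alpha–delta (1): add — endpoints in different components.
epsilon–theta (1): add — endpoints in different components.
epsilon–gamma (2): add — endpoints in different components.
alpha–theta (4): add — endpoints in different components.
epsilon–mu (6): add — endpoints in different components.
alpha–beta (7): add — endpoints in different components.
mu–zeta (7): add — endpoints in different components.
alpha–epsilon (8): skip — epsilon and alpha already connected.
alpha–mu (8): skip — mu and alpha already connected.
beta–iota (9): add — endpoints in different components.
MST edges: alpha–delta, epsilon–theta, epsilon–gamma, alpha–theta, epsilon–mu, alpha–beta, mu–zeta, beta–iota; total weight 1+1+2+4+6+7+7+9 = 37.

37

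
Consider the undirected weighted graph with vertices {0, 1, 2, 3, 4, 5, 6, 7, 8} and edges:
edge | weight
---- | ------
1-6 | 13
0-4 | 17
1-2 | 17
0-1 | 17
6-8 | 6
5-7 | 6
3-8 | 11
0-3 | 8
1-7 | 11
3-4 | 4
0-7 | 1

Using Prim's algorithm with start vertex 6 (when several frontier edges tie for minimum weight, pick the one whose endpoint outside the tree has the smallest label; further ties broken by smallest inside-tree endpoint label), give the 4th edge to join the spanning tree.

Prim, starting at 6.
Step 1: cheapest edge leaving the tree is 6-8 (6); add 8.
Step 2: cheapest edge leaving the tree is 3-8 (11); add 3.
Step 3: cheapest edge leaving the tree is 3-4 (4); add 4.
Step 4: cheapest edge leaving the tree is 0-3 (8); add 0.
Step 5: cheapest edge leaving the tree is 0-7 (1); add 7.
Step 6: cheapest edge leaving the tree is 5-7 (6); add 5.
Step 7: cheapest edge leaving the tree is 1-7 (11); add 1.
Step 8: cheapest edge leaving the tree is 1-2 (17); add 2.
The 4th edge added is 0-3.

0-3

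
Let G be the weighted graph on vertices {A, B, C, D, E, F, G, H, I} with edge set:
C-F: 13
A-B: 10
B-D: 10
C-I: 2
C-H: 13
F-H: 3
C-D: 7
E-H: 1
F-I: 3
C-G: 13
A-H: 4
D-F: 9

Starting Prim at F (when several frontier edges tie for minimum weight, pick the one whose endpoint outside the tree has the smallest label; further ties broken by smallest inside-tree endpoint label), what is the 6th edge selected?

C-D

Grow the tree from F using Prim:
Step 1: frontier [F-H 3, F-I 3, D-F 9, C-F 13] → take F-H (3); add H.
Step 2: frontier [F-I 3, D-F 9, C-F 13, E-H 1, A-H 4, C-H 13] → take E-H (1); add E.
Step 3: frontier [F-I 3, D-F 9, C-F 13, A-H 4, C-H 13] → take F-I (3); add I.
Step 4: frontier [D-F 9, C-F 13, A-H 4, C-H 13, C-I 2] → take C-I (2); add C.
Step 5: frontier [C-D 7, C-G 13, D-F 9, A-H 4] → take A-H (4); add A.
Step 6: frontier [A-B 10, C-D 7, C-G 13, D-F 9] → take C-D (7); add D.
Step 7: frontier [A-B 10, C-G 13, B-D 10] → take A-B (10); add B.
Step 8: frontier [C-G 13] → take C-G (13); add G.
The 6th edge added is C-D.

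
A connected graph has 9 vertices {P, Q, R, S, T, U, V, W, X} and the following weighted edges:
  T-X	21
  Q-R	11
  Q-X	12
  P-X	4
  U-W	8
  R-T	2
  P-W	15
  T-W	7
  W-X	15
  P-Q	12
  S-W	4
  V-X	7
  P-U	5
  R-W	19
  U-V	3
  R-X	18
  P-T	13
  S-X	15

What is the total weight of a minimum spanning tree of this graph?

Prim, starting at Q.
Step 1: cheapest edge leaving the tree is Q-R (11); add R.
Step 2: cheapest edge leaving the tree is R-T (2); add T.
Step 3: cheapest edge leaving the tree is T-W (7); add W.
Step 4: cheapest edge leaving the tree is S-W (4); add S.
Step 5: cheapest edge leaving the tree is U-W (8); add U.
Step 6: cheapest edge leaving the tree is U-V (3); add V.
Step 7: cheapest edge leaving the tree is P-U (5); add P.
Step 8: cheapest edge leaving the tree is P-X (4); add X.
MST edges: Q-R, R-T, T-W, S-W, U-W, U-V, P-U, P-X; total weight 11+2+7+4+8+3+5+4 = 44.

44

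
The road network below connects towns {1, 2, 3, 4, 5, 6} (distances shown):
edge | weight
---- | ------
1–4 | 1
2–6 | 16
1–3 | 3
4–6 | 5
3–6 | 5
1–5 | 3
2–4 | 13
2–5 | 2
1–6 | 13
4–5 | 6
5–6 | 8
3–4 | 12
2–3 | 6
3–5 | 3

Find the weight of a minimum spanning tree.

14

Prim, starting at 2.
Step 1: frontier [2–5 2, 2–3 6, 2–4 13, 2–6 16] → take 2–5 (2); add 5.
Step 2: frontier [2–3 6, 2–4 13, 2–6 16, 1–5 3, 3–5 3, 4–5 6, 5–6 8] → take 1–5 (3); add 1.
Step 3: frontier [1–4 1, 1–3 3, 1–6 13, 2–3 6, 2–4 13, 2–6 16, 3–5 3, 4–5 6, 5–6 8] → take 1–4 (1); add 4.
Step 4: frontier [1–3 3, 1–6 13, 2–3 6, 2–6 16, 4–6 5, 3–4 12, 3–5 3, 5–6 8] → take 1–3 (3); add 3.
Step 5: frontier [1–6 13, 2–6 16, 3–6 5, 4–6 5, 5–6 8] → take 3–6 (5); add 6.
MST edges: 2–5, 1–5, 1–4, 1–3, 3–6; total weight 2+3+1+3+5 = 14.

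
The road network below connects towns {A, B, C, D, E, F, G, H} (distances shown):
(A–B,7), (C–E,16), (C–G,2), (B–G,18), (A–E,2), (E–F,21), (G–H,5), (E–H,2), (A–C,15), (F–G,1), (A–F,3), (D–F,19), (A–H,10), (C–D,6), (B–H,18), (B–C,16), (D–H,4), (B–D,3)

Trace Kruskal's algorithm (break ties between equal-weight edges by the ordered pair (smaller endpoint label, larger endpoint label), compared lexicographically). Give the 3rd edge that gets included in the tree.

Sort edges by weight, then run Kruskal:
F–G (1): add — endpoints in different components.
A–E (2): add — endpoints in different components.
C–G (2): add — endpoints in different components.
E–H (2): add — endpoints in different components.
A–F (3): add — endpoints in different components.
B–D (3): add — endpoints in different components.
D–H (4): add — endpoints in different components.
The 3rd edge added is C–G.

C-G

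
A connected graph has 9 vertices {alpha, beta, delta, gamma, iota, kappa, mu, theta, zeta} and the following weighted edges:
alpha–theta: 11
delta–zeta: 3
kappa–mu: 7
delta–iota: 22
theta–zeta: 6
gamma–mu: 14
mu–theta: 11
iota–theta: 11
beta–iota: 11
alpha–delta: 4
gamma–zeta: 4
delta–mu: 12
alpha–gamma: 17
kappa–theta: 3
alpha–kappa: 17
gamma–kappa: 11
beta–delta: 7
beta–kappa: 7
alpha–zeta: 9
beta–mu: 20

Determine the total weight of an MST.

Kruskal: consider edges lightest-first.
delta–zeta (3): add — endpoints in different components.
kappa–theta (3): add — endpoints in different components.
alpha–delta (4): add — endpoints in different components.
gamma–zeta (4): add — endpoints in different components.
theta–zeta (6): add — endpoints in different components.
beta–delta (7): add — endpoints in different components.
beta–kappa (7): skip — kappa and beta already connected.
kappa–mu (7): add — endpoints in different components.
alpha–zeta (9): skip — alpha and zeta already connected.
alpha–theta (11): skip — alpha and theta already connected.
beta–iota (11): add — endpoints in different components.
MST edges: delta–zeta, kappa–theta, alpha–delta, gamma–zeta, theta–zeta, beta–delta, kappa–mu, beta–iota; total weight 3+3+4+4+6+7+7+11 = 45.

45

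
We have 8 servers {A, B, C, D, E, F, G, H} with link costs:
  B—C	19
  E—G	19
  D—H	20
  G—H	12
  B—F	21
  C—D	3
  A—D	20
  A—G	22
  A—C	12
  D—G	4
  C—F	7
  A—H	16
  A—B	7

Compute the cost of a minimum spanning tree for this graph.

64

Kruskal: consider edges lightest-first.
C—D (3): add — endpoints in different components.
D—G (4): add — endpoints in different components.
A—B (7): add — endpoints in different components.
C—F (7): add — endpoints in different components.
A—C (12): add — endpoints in different components.
G—H (12): add — endpoints in different components.
A—H (16): skip — A and H already connected.
B—C (19): skip — B and C already connected.
E—G (19): add — endpoints in different components.
MST edges: C—D, D—G, A—B, C—F, A—C, G—H, E—G; total weight 3+4+7+7+12+12+19 = 64.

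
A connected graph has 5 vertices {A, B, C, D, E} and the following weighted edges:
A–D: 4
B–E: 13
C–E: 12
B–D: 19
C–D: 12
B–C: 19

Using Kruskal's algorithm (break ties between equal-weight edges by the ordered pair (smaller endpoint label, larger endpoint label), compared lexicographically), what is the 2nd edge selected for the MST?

Kruskal's algorithm — process edges by increasing weight (ties by edge label):
A–D (4): add — endpoints in different components.
C–D (12): add — endpoints in different components.
C–E (12): add — endpoints in different components.
B–E (13): add — endpoints in different components.
The 2nd edge added is C–D.

C-D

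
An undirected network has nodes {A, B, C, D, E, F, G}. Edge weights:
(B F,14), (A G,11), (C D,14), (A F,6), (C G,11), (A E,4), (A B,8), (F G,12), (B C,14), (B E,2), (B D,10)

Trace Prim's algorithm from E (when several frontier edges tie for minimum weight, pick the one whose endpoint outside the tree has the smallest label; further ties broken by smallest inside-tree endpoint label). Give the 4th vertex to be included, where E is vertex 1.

F

Grow the tree from E using Prim:
Step 1: cheapest edge leaving the tree is B E (2); add B.
Step 2: cheapest edge leaving the tree is A E (4); add A.
Step 3: cheapest edge leaving the tree is A F (6); add F.
Step 4: cheapest edge leaving the tree is B D (10); add D.
Step 5: cheapest edge leaving the tree is A G (11); add G.
Step 6: cheapest edge leaving the tree is C G (11); add C.
Vertex order: E, B, A, F, D, G, C. The 4th vertex is F.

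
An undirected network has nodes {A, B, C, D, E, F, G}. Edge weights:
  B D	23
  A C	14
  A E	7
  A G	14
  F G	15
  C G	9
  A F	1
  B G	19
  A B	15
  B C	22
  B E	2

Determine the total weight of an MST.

56

Kruskal's algorithm — process edges by increasing weight (ties by edge label):
A F (1): add. Components now {A,F} {B} {C} {D} {E} {G}
B E (2): add. Components now {A,F} {B,E} {C} {D} {G}
A E (7): add. Components now {A,B,E,F} {C} {D} {G}
C G (9): add. Components now {A,B,E,F} {C,G} {D}
A C (14): add. Components now {A,B,C,E,F,G} {D}
A G (14): skip — A and G already connected.
A B (15): skip — A and B already connected.
F G (15): skip — F and G already connected.
B G (19): skip — B and G already connected.
B C (22): skip — B and C already connected.
B D (23): add. Components now {A,B,C,D,E,F,G}
MST edges: A F, B E, A E, C G, A C, B D; total weight 1+2+7+9+14+23 = 56.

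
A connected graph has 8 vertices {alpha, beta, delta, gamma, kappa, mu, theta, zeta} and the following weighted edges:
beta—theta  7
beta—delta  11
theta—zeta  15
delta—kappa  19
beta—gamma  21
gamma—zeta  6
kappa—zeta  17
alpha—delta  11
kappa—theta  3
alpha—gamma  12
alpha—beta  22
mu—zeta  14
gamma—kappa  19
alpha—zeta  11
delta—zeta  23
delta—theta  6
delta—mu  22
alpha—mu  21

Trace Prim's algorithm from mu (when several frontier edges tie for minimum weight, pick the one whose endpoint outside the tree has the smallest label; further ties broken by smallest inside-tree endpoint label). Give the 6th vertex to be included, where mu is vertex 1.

theta

Grow the tree from mu using Prim:
Step 1: cheapest edge leaving the tree is mu—zeta (14); add zeta.
Step 2: cheapest edge leaving the tree is gamma—zeta (6); add gamma.
Step 3: cheapest edge leaving the tree is alpha—zeta (11); add alpha.
Step 4: cheapest edge leaving the tree is alpha—delta (11); add delta.
Step 5: cheapest edge leaving the tree is delta—theta (6); add theta.
Step 6: cheapest edge leaving the tree is kappa—theta (3); add kappa.
Step 7: cheapest edge leaving the tree is beta—theta (7); add beta.
Vertex order: mu, zeta, gamma, alpha, delta, theta, kappa, beta. The 6th vertex is theta.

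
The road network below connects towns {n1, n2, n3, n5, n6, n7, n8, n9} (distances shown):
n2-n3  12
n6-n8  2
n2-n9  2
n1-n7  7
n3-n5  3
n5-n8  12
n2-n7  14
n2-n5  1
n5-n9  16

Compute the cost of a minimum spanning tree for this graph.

41

Grow the tree from n6 using Prim:
Step 1: frontier [n6-n8 2] → take n6-n8 (2); add n8.
Step 2: frontier [n5-n8 12] → take n5-n8 (12); add n5.
Step 3: frontier [n2-n5 1, n3-n5 3, n5-n9 16] → take n2-n5 (1); add n2.
Step 4: frontier [n2-n9 2, n2-n3 12, n2-n7 14, n3-n5 3, n5-n9 16] → take n2-n9 (2); add n9.
Step 5: frontier [n2-n3 12, n2-n7 14, n3-n5 3] → take n3-n5 (3); add n3.
Step 6: frontier [n2-n7 14] → take n2-n7 (14); add n7.
Step 7: frontier [n1-n7 7] → take n1-n7 (7); add n1.
MST edges: n6-n8, n5-n8, n2-n5, n2-n9, n3-n5, n2-n7, n1-n7; total weight 2+12+1+2+3+14+7 = 41.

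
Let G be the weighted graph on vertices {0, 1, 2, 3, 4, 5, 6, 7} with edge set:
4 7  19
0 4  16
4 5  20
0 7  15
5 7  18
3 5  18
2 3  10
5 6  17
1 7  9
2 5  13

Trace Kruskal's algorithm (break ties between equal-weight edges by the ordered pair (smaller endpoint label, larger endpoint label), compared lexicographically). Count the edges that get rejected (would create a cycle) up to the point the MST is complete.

Sort edges by weight, then run Kruskal:
1 7 (9): add — endpoints in different components.
2 3 (10): add — endpoints in different components.
2 5 (13): add — endpoints in different components.
0 7 (15): add — endpoints in different components.
0 4 (16): add — endpoints in different components.
5 6 (17): add — endpoints in different components.
3 5 (18): skip — 3 and 5 already connected.
5 7 (18): add — endpoints in different components.
Edges rejected before the tree was complete: 1.

1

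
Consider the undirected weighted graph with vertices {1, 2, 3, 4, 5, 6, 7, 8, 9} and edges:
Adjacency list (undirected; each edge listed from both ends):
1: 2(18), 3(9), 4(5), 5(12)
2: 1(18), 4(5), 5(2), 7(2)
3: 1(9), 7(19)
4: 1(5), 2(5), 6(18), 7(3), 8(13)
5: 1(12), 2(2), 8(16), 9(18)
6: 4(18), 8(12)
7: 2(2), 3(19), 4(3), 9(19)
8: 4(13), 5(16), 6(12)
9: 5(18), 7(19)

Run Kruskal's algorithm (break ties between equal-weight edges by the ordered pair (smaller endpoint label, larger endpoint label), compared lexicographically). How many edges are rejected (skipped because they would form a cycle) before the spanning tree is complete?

5

Kruskal: consider edges lightest-first.
2—5 (2): add — endpoints in different components.
2—7 (2): add — endpoints in different components.
4—7 (3): add — endpoints in different components.
1—4 (5): add — endpoints in different components.
2—4 (5): skip — 2 and 4 already connected.
1—3 (9): add — endpoints in different components.
1—5 (12): skip — 1 and 5 already connected.
6—8 (12): add — endpoints in different components.
4—8 (13): add — endpoints in different components.
5—8 (16): skip — 5 and 8 already connected.
1—2 (18): skip — 1 and 2 already connected.
4—6 (18): skip — 4 and 6 already connected.
5—9 (18): add — endpoints in different components.
Edges rejected before the tree was complete: 5.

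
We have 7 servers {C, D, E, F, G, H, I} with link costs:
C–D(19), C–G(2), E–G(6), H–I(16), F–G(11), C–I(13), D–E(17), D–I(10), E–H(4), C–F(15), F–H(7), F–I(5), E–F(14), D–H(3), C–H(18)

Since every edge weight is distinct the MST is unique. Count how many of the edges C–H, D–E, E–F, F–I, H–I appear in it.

Kruskal: consider edges lightest-first.
C–G (2): add. Components now {C,G} {D} {E} {F} {H} {I}
D–H (3): add. Components now {C,G} {D,H} {E} {F} {I}
E–H (4): add. Components now {C,G} {D,E,H} {F} {I}
F–I (5): add. Components now {C,G} {D,E,H} {F,I}
E–G (6): add. Components now {C,D,E,G,H} {F,I}
F–H (7): add. Components now {C,D,E,F,G,H,I}
MST edge set: {C–G, D–H, E–H, F–I, E–G, F–H}.
Of the listed edges, {F–I} are in the MST → 1.

1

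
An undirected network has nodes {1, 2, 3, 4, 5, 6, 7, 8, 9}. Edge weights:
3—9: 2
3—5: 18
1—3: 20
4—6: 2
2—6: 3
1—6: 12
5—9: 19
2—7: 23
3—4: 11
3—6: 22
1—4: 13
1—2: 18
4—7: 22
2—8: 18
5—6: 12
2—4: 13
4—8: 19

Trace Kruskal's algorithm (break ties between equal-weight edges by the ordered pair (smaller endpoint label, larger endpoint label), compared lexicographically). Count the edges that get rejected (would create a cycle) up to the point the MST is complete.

8

Kruskal: consider edges lightest-first.
3—9 (2): add — endpoints in different components.
4—6 (2): add — endpoints in different components.
2—6 (3): add — endpoints in different components.
3—4 (11): add — endpoints in different components.
1—6 (12): add — endpoints in different components.
5—6 (12): add — endpoints in different components.
1—4 (13): skip — 1 and 4 already connected.
2—4 (13): skip — 2 and 4 already connected.
1—2 (18): skip — 1 and 2 already connected.
2—8 (18): add — endpoints in different components.
3—5 (18): skip — 3 and 5 already connected.
4—8 (19): skip — 4 and 8 already connected.
5—9 (19): skip — 5 and 9 already connected.
1—3 (20): skip — 1 and 3 already connected.
3—6 (22): skip — 3 and 6 already connected.
4—7 (22): add — endpoints in different components.
Edges rejected before the tree was complete: 8.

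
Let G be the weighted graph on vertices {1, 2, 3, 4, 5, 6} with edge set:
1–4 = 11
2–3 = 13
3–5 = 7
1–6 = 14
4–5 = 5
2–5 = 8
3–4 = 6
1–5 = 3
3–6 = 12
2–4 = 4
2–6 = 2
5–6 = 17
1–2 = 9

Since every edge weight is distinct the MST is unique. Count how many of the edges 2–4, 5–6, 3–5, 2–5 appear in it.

Kruskal: consider edges lightest-first.
2–6 (2): add — endpoints in different components.
1–5 (3): add — endpoints in different components.
2–4 (4): add — endpoints in different components.
4–5 (5): add — endpoints in different components.
3–4 (6): add — endpoints in different components.
MST edge set: {2–6, 1–5, 2–4, 4–5, 3–4}.
Of the listed edges, {2–4} are in the MST → 1.

1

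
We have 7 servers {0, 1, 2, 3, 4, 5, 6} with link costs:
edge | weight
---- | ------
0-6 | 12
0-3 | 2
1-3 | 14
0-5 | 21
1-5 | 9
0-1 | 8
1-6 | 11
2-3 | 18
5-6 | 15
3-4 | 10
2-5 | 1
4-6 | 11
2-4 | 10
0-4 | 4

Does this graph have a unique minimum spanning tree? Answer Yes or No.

No

Kruskal's algorithm — process edges by increasing weight (ties by edge label):
2-5 (1): add. Components now {0} {1} {2,5} {3} {4} {6}
0-3 (2): add. Components now {0,3} {1} {2,5} {4} {6}
0-4 (4): add. Components now {0,3,4} {1} {2,5} {6}
0-1 (8): add. Components now {0,1,3,4} {2,5} {6}
1-5 (9): add. Components now {0,1,2,3,4,5} {6}
2-4 (10): skip — 2 and 4 already connected.
3-4 (10): skip — 3 and 4 already connected.
1-6 (11): add. Components now {0,1,2,3,4,5,6}
Non-tree edge 4-6 has weight 11, equal to the heaviest edge on its tree cycle — swapping gives another MST of the same weight. Not unique.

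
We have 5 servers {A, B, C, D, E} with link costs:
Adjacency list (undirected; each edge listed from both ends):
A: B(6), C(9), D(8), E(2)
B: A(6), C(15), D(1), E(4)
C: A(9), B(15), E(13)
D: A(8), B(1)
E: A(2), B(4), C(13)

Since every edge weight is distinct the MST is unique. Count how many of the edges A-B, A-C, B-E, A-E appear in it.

3

Kruskal: consider edges lightest-first.
B-D (1): add — endpoints in different components.
A-E (2): add — endpoints in different components.
B-E (4): add — endpoints in different components.
A-B (6): skip — A and B already connected.
A-D (8): skip — A and D already connected.
A-C (9): add — endpoints in different components.
MST edge set: {B-D, A-E, B-E, A-C}.
Of the listed edges, {A-C, B-E, A-E} are in the MST → 3.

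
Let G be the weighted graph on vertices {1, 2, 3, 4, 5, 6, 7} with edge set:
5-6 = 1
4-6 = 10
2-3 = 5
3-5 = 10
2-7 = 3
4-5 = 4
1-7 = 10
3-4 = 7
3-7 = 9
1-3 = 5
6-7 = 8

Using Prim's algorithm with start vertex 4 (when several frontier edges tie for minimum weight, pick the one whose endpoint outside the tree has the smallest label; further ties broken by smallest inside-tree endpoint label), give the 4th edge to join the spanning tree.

1-3

Grow the tree from 4 using Prim:
Step 1: cheapest edge leaving the tree is 4-5 (4); add 5.
Step 2: cheapest edge leaving the tree is 5-6 (1); add 6.
Step 3: cheapest edge leaving the tree is 3-4 (7); add 3.
Step 4: cheapest edge leaving the tree is 1-3 (5); add 1.
Step 5: cheapest edge leaving the tree is 2-3 (5); add 2.
Step 6: cheapest edge leaving the tree is 2-7 (3); add 7.
The 4th edge added is 1-3.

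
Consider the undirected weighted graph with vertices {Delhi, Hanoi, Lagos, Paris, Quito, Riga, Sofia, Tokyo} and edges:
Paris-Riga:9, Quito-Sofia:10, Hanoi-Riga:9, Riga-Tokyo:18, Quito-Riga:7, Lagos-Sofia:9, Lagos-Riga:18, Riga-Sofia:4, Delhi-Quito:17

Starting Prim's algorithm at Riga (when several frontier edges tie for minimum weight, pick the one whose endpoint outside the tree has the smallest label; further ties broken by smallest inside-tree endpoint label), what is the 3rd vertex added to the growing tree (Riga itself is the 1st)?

Quito

Prim's algorithm from Riga:
Step 1: frontier [Riga-Sofia 4, Quito-Riga 7, Hanoi-Riga 9, Paris-Riga 9, Lagos-Riga 18, Riga-Tokyo 18] → take Riga-Sofia (4); add Sofia.
Step 2: frontier [Quito-Riga 7, Hanoi-Riga 9, Paris-Riga 9, Lagos-Riga 18, Riga-Tokyo 18, Lagos-Sofia 9, Quito-Sofia 10] → take Quito-Riga (7); add Quito.
Step 3: frontier [Delhi-Quito 17, Hanoi-Riga 9, Paris-Riga 9, Lagos-Riga 18, Riga-Tokyo 18, Lagos-Sofia 9] → take Hanoi-Riga (9); add Hanoi.
Step 4: frontier [Delhi-Quito 17, Paris-Riga 9, Lagos-Riga 18, Riga-Tokyo 18, Lagos-Sofia 9] → take Lagos-Sofia (9); add Lagos.
Step 5: frontier [Delhi-Quito 17, Paris-Riga 9, Riga-Tokyo 18] → take Paris-Riga (9); add Paris.
Step 6: frontier [Delhi-Quito 17, Riga-Tokyo 18] → take Delhi-Quito (17); add Delhi.
Step 7: frontier [Riga-Tokyo 18] → take Riga-Tokyo (18); add Tokyo.
Vertex order: Riga, Sofia, Quito, Hanoi, Lagos, Paris, Delhi, Tokyo. The 3rd vertex is Quito.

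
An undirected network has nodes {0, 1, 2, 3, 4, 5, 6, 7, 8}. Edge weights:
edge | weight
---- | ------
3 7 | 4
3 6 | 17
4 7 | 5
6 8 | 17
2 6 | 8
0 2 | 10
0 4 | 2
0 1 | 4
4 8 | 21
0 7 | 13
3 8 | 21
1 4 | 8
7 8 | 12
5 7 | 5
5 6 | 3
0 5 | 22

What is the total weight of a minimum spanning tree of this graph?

Grow the tree from 8 using Prim:
Step 1: cheapest edge leaving the tree is 7 8 (12); add 7.
Step 2: cheapest edge leaving the tree is 3 7 (4); add 3.
Step 3: cheapest edge leaving the tree is 4 7 (5); add 4.
Step 4: cheapest edge leaving the tree is 0 4 (2); add 0.
Step 5: cheapest edge leaving the tree is 0 1 (4); add 1.
Step 6: cheapest edge leaving the tree is 5 7 (5); add 5.
Step 7: cheapest edge leaving the tree is 5 6 (3); add 6.
Step 8: cheapest edge leaving the tree is 2 6 (8); add 2.
MST edges: 7 8, 3 7, 4 7, 0 4, 0 1, 5 7, 5 6, 2 6; total weight 12+4+5+2+4+5+3+8 = 43.

43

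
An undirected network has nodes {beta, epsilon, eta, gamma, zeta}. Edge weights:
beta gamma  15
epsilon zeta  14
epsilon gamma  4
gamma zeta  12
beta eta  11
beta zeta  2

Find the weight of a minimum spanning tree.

Prim's algorithm from eta:
Step 1: cheapest edge leaving the tree is beta eta (11); add beta.
Step 2: cheapest edge leaving the tree is beta zeta (2); add zeta.
Step 3: cheapest edge leaving the tree is gamma zeta (12); add gamma.
Step 4: cheapest edge leaving the tree is epsilon gamma (4); add epsilon.
MST edges: beta eta, beta zeta, gamma zeta, epsilon gamma; total weight 11+2+12+4 = 29.

29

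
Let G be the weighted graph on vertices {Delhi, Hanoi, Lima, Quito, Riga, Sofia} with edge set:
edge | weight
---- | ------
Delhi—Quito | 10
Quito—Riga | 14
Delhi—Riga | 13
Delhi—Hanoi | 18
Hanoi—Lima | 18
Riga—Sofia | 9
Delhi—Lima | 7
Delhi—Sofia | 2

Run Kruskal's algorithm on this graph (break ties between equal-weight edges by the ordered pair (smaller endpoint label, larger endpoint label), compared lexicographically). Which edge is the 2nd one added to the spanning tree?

Delhi-Lima

Sort edges by weight, then run Kruskal:
Delhi—Sofia (2): add. Components now {Delhi,Sofia} {Lima} {Hanoi} {Riga} {Quito}
Delhi—Lima (7): add. Components now {Delhi,Lima,Sofia} {Hanoi} {Riga} {Quito}
Riga—Sofia (9): add. Components now {Delhi,Lima,Riga,Sofia} {Hanoi} {Quito}
Delhi—Quito (10): add. Components now {Delhi,Lima,Quito,Riga,Sofia} {Hanoi}
Delhi—Riga (13): skip — Delhi and Riga already connected.
Quito—Riga (14): skip — Riga and Quito already connected.
Delhi—Hanoi (18): add. Components now {Delhi,Hanoi,Lima,Quito,Riga,Sofia}
The 2nd edge added is Delhi—Lima.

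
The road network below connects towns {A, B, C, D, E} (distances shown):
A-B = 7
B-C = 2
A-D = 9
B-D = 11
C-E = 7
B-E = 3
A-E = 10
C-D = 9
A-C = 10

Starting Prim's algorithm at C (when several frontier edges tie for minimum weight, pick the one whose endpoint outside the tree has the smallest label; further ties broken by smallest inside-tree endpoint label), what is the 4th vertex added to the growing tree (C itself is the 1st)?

Grow the tree from C using Prim:
Step 1: cheapest edge leaving the tree is B-C (2); add B.
Step 2: cheapest edge leaving the tree is B-E (3); add E.
Step 3: cheapest edge leaving the tree is A-B (7); add A.
Step 4: cheapest edge leaving the tree is A-D (9); add D.
Vertex order: C, B, E, A, D. The 4th vertex is A.

A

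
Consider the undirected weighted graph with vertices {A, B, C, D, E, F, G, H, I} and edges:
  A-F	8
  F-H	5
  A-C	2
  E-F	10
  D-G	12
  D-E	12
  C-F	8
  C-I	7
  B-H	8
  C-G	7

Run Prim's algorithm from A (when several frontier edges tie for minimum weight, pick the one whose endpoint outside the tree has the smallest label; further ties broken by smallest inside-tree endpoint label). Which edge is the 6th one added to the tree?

B-H

Grow the tree from A using Prim:
Step 1: frontier [A-C 2, A-F 8] → take A-C (2); add C.
Step 2: frontier [A-F 8, C-G 7, C-I 7, C-F 8] → take C-G (7); add G.
Step 3: frontier [A-F 8, C-I 7, C-F 8, D-G 12] → take C-I (7); add I.
Step 4: frontier [A-F 8, C-F 8, D-G 12] → take A-F (8); add F.
Step 5: frontier [F-H 5, E-F 10, D-G 12] → take F-H (5); add H.
Step 6: frontier [E-F 10, D-G 12, B-H 8] → take B-H (8); add B.
Step 7: frontier [E-F 10, D-G 12] → take E-F (10); add E.
Step 8: frontier [D-E 12, D-G 12] → take D-E (12); add D.
The 6th edge added is B-H.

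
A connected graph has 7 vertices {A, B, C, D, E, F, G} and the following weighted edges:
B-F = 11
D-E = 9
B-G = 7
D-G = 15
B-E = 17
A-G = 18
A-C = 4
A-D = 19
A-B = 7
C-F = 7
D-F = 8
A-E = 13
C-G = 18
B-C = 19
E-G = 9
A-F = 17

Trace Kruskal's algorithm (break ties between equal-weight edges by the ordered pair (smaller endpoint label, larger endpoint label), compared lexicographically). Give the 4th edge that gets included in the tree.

Kruskal: consider edges lightest-first.
A-C (4): add. Components now {A,C} {B} {D} {E} {F} {G}
A-B (7): add. Components now {A,B,C} {D} {E} {F} {G}
B-G (7): add. Components now {A,B,C,G} {D} {E} {F}
C-F (7): add. Components now {A,B,C,F,G} {D} {E}
D-F (8): add. Components now {A,B,C,D,F,G} {E}
D-E (9): add. Components now {A,B,C,D,E,F,G}
The 4th edge added is C-F.

C-F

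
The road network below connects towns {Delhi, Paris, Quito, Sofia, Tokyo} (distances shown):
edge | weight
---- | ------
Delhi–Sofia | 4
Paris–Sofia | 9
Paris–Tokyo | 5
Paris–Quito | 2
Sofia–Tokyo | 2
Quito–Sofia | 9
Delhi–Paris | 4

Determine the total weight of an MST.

Sort edges by weight, then run Kruskal:
Paris–Quito (2): add. Components now {Tokyo} {Paris,Quito} {Delhi} {Sofia}
Sofia–Tokyo (2): add. Components now {Sofia,Tokyo} {Paris,Quito} {Delhi}
Delhi–Paris (4): add. Components now {Sofia,Tokyo} {Delhi,Paris,Quito}
Delhi–Sofia (4): add. Components now {Delhi,Paris,Quito,Sofia,Tokyo}
MST edges: Paris–Quito, Sofia–Tokyo, Delhi–Paris, Delhi–Sofia; total weight 2+2+4+4 = 12.

12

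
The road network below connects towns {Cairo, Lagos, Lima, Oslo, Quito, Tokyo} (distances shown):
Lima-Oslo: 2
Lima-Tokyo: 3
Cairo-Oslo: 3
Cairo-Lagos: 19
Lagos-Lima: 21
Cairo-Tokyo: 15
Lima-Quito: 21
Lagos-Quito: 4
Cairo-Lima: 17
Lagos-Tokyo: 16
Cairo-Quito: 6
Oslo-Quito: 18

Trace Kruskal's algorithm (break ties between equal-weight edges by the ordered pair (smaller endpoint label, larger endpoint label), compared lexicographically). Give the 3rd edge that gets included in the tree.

Lima-Tokyo

Kruskal: consider edges lightest-first.
Lima-Oslo (2): add — endpoints in different components.
Cairo-Oslo (3): add — endpoints in different components.
Lima-Tokyo (3): add — endpoints in different components.
Lagos-Quito (4): add — endpoints in different components.
Cairo-Quito (6): add — endpoints in different components.
The 3rd edge added is Lima-Tokyo.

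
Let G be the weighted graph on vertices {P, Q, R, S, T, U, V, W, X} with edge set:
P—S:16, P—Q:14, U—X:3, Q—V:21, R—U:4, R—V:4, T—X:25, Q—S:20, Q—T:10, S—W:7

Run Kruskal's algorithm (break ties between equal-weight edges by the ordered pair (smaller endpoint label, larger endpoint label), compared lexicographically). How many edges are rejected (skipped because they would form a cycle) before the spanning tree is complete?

Kruskal: consider edges lightest-first.
U—X (3): add — endpoints in different components.
R—U (4): add — endpoints in different components.
R—V (4): add — endpoints in different components.
S—W (7): add — endpoints in different components.
Q—T (10): add — endpoints in different components.
P—Q (14): add — endpoints in different components.
P—S (16): add — endpoints in different components.
Q—S (20): skip — S and Q already connected.
Q—V (21): add — endpoints in different components.
Edges rejected before the tree was complete: 1.

1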